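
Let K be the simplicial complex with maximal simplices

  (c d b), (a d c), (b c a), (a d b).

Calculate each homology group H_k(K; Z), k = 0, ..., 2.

H_0 = Z,  H_1 = 0,  H_2 = Z.

Take the total order a < b < c < d on the vertex set. Then K (dimension 2) consists of the simplices:

  0-simplices (4): a, b, c, d
  1-simplices (6): ab, ac, ad, bc, bd, cd
  2-simplices (4): abc, abd, acd, bcd

so the chain groups are C_0 ≅ Z^4, C_1 ≅ Z^6, C_2 ≅ Z^4.

The boundary map ∂_1: C_1 → C_0 sends each edge [p,q] (with p < q) to q − p.
This gives a 4×6 integer matrix of rank 3; reducing to Smith normal form yields diagonal entries (1,1,1).

The boundary map ∂_2: C_2 → C_1 maps a triangle to the signed sum of its edges. For instance
  ∂acd = cd − ad + ac,
  ∂abc = bc − ac + ab.
The 6×4 boundary matrix has rank 3 and Smith normal form diag(1,1,1).

From H_k ≅ ker(∂_k) / im(∂_{k+1}) we obtain:

  H_0: rank C_0 − rank ∂_1 = 4 − 3 = 1, and the invariant factors of ∂_1 are all 1, so H_0 ≅ Z.
  H_1: rank ker ∂_1 − rank ∂_2 = (6 − 3) − 3 = 0, and the invariant factors of ∂_2 are all 1, so H_1 ≅ 0.
  H_2: rank ker ∂_2 − rank ∂_3 = (4 − 3) − 0 = 1, and there is no ∂_3, so H_2 ≅ Z.

As a check, the Euler characteristic is 4 − 6 + 4 = 2, which agrees with 1 − 0 + 1 = 2.
(K is a triangulation of the 2-sphere S^2.)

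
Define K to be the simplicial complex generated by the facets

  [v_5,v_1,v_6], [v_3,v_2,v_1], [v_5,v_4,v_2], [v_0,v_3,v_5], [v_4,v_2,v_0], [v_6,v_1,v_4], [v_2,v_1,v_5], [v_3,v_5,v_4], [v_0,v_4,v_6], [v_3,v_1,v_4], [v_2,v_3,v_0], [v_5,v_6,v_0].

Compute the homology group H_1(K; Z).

Fix the vertex order v_0 < v_1 < v_2 < v_3 < v_4 < v_5 < v_6 and write every simplex with vertices in increasing order. Then dim K = 2 and the simplices of K are:

  0-simplices (7): [v_0], [v_1], [v_2], [v_3], [v_4], [v_5], [v_6]
  1-simplices (18): (18 of them)
  2-simplices (12): (12 of them)

Hence C_0 ≅ Z^7, C_1 ≅ Z^18, C_2 ≅ Z^12.

Boundary ∂_1: C_1 → C_0 is given by ∂[p,q] = [q] − [p]. For instance
  ∂[v_3,v_4] = [v_4] − [v_3].
The 7×18 boundary matrix has rank 6 and Smith normal form diag(1,1,1,1,1,1).

The boundary map ∂_2: C_2 → C_1 sends each 2-simplex [p,q,r] to [q,r] − [p,r] + [p,q]. For instance
  ∂[v_0,v_2,v_3] = [v_2,v_3] − [v_0,v_3] + [v_0,v_2],
  ∂[v_0,v_2,v_4] = [v_2,v_4] − [v_0,v_4] + [v_0,v_2].
As a 18×12 matrix over Z this has rank 12, with invariant factors (1,1,1,1,1,1,1,1,1,1,1,2).

From H_k ≅ ker(∂_k) / im(∂_{k+1}) we obtain:

  H_1: rank ker ∂_1 − rank ∂_2 = (18 − 6) − 12 = 0, and ∂_2 has invariant factor 2 > 1, so H_1 = Z/2Z.

(K is a triangulation of the real projective plane RP^2.)

H_1 ≅ Z/2Z.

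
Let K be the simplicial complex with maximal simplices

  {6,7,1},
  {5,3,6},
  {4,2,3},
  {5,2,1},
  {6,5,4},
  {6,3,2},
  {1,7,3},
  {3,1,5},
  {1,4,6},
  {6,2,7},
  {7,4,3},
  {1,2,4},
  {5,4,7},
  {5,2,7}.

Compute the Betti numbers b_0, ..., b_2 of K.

b_0 = 1, b_1 = 2, b_2 = 1.

We work with the vertex ordering 1 < 2 < 3 < 4 < 5 < 6 < 7. The simplices of K, each written with vertices in increasing order, are:

  0-simplices (7): [1], [2], [3], [4], [5], [6], [7]
  1-simplices (21): [1,2], [1,3], [1,4], [1,5], [1,6], [1,7], [2,3], [2,4], [2,5], [2,6], [2,7], [3,4], [3,5], [3,6], [3,7], [4,5], [4,6], [4,7], [5,6], [5,7], [6,7]
  2-simplices (14): [1,2,4], [1,2,5], [1,3,5], [1,3,7], [1,4,6], [1,6,7], [2,3,4], [2,3,6], [2,5,7], [2,6,7], [3,4,7], [3,5,6], [4,5,6], [4,5,7]

Hence C_0 ≅ Z^7, C_1 ≅ Z^21, C_2 ≅ Z^14.

∂_1: C_1 → C_0 maps an edge to its endpoints' difference, ∂[p,q] = q − p.
As a 7×21 matrix over Z this has rank 6, with invariant factors (1,1,1,1,1,1).

The boundary map ∂_2: C_2 → C_1 maps a triangle to the signed sum of its edges. For instance
  ∂[2,3,6] = [3,6] − [2,6] + [2,3],
  ∂[1,4,6] = [4,6] − [1,6] + [1,4].
The 21×14 boundary matrix has rank 13 and Smith normal form diag(1,1,1,1,1,1,1,1,1,1,1,1,1).

Computing H_k = (kernel of ∂_k) / (image of ∂_{k+1}):

  H_0: rank C_0 − rank ∂_1 = 7 − 6 = 1, and the invariant factors of ∂_1 are all 1, so H_0 ≅ Z.
  H_1: rank ker ∂_1 − rank ∂_2 = (21 − 6) − 13 = 2, and the invariant factors of ∂_2 are all 1, so H_1 ≅ Z^2.
  H_2: rank ker ∂_2 − rank ∂_3 = (14 − 13) − 0 = 1, and there is no ∂_3, so H_2 ≅ Z.

Hence the Betti numbers are b_0 = 1, b_1 = 2, b_2 = 1.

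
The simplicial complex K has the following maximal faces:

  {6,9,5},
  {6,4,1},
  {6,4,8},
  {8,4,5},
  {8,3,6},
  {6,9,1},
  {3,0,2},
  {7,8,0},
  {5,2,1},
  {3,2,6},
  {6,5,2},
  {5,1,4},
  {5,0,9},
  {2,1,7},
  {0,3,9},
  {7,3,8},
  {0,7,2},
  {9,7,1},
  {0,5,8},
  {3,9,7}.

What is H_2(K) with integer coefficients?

Take the total order 0 < 1 < 2 < 3 < 4 < 5 < 6 < 7 < 8 < 9 on the vertex set. Then K (dimension 2) consists of the simplices:

  0-simplices (10): [0], [1], [2], [3], [4], [5], [6], [7], [8], [9]
  1-simplices (30): (30 of them)
  2-simplices (20): (20 of them)

giving chain groups C_0 ≅ Z^10, C_1 ≅ Z^30, C_2 ≅ Z^20.

Boundary ∂_1: C_1 → C_0 is given by ∂[p,q] = [q] − [p]. For instance
  ∂[1,4] = [4] − [1].
As a 10×30 matrix over Z this has rank 9, with invariant factors (1,1,1,1,1,1,1,1,1).

∂_2: C_2 → C_1 sends each 2-simplex [p,q,r] to [q,r] − [p,r] + [p,q]. For instance
  ∂[1,2,7] = [2,7] − [1,7] + [1,2],
  ∂[1,7,9] = [7,9] − [1,9] + [1,7].
This gives a 30×20 integer matrix of rank 20; reducing to Smith normal form yields diagonal entries (1,1,1,1,1,1,1,1,1,1,1,1,1,1,1,1,1,1,1,2).

Now H_k = ker ∂_k / im ∂_{k+1}, so:

  H_2: rank ker ∂_2 − rank ∂_3 = (20 − 20) − 0 = 0, and there is no ∂_3, so H_2 = 0.

(K is a triangulation of the Klein bottle.)

H_2 ≅ 0.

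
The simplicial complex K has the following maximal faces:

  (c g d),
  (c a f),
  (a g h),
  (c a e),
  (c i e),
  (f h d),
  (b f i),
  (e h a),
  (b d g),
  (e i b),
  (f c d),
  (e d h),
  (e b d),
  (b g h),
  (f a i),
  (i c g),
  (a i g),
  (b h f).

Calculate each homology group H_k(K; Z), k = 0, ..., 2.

H_0 = Z,  H_1 = Z ⊕ Z/2Z,  H_2 = 0.

Fix the vertex order a < b < c < d < e < f < g < h < i and write every simplex with vertices in increasing order. Then dim K = 2 and the simplices of K are:

  0-simplices (9): a, b, c, d, e, f, g, h, i
  1-simplices (27): ac, ae, af, ag, ah, ai, bd, be, bf, bg, bh, bi, cd, ce, cf, cg, ci, de, df, dg, dh, eh, ei, fh, fi, gh, gi
  2-simplices (18): ace, acf, aeh, afi, agh, agi, bde, bdg, bei, bfh, bfi, bgh, cdf, cdg, cei, cgi, deh, dfh

Hence C_0 ≅ Z^9, C_1 ≅ Z^27, C_2 ≅ Z^18.

Boundary ∂_1: C_1 → C_0 sends each edge [p,q] (with p < q) to q − p.
As a 9×27 matrix over Z this has rank 8, with invariant factors (1,1,1,1,1,1,1,1).

The boundary map ∂_2: C_2 → C_1 sends each 2-simplex [p,q,r] to [q,r] − [p,r] + [p,q]. For instance
  ∂cgi = gi − ci + cg,
  ∂bdg = dg − bg + bd.
The resulting 27×18 matrix has rank 18, and its Smith normal form has invariant factors (1,1,1,1,1,1,1,1,1,1,1,1,1,1,1,1,1,2).

Computing H_k = (kernel of ∂_k) / (image of ∂_{k+1}):

  H_0: rank C_0 − rank ∂_1 = 9 − 8 = 1, and the invariant factors of ∂_1 are all 1, so H_0 = Z.
  H_1: rank ker ∂_1 − rank ∂_2 = (27 − 8) − 18 = 1, and ∂_2 has invariant factor 2 > 1, so H_1 = Z ⊕ Z/2Z.
  H_2: rank ker ∂_2 − rank ∂_3 = (18 − 18) − 0 = 0, and there is no ∂_3, so H_2 = 0.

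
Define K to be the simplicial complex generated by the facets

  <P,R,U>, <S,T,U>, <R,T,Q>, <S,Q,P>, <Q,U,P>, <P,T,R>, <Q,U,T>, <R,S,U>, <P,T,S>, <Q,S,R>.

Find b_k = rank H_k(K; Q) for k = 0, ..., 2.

K has 6 vertices, 15 edges, 10 triangles.
rank ∂_0 = 0, rank ∂_1 = 5 ⇒ b_0 = 6 − 0 − 5 = 1; all invariant factors of ∂_1 are 1 so no torsion. So H_0 ≅ Z.
rank ∂_1 = 5, rank ∂_2 = 10 ⇒ b_1 = 15 − 5 − 10 = 0; ∂_2 has invariant factor(s) [2] giving torsion. So H_1 ≅ Z/2Z.
rank ∂_2 = 10, rank ∂_3 = 0 ⇒ b_2 = 10 − 10 − 0 = 0. So H_2 ≅ 0.

b_0 = 1, b_1 = 0, b_2 = 0.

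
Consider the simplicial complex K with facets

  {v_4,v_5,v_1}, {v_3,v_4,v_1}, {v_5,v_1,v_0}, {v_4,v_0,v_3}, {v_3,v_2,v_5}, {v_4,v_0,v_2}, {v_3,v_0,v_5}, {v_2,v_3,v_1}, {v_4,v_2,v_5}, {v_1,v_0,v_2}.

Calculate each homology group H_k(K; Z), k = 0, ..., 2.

Order the vertices as v_0 < v_1 < v_2 < v_3 < v_4 < v_5. Listing each simplex with vertices in this order, K has dimension 2 with simplices:

  0-simplices (6): [v_0], [v_1], [v_2], [v_3], [v_4], [v_5]
  1-simplices (15): (15 of them)
  2-simplices (10): [v_0,v_1,v_2], [v_0,v_1,v_5], [v_0,v_2,v_4], [v_0,v_3,v_4], [v_0,v_3,v_5], [v_1,v_2,v_3], [v_1,v_3,v_4], [v_1,v_4,v_5], [v_2,v_3,v_5], [v_2,v_4,v_5]

so the chain groups are C_0 ≅ Z^6, C_1 ≅ Z^15, C_2 ≅ Z^10.

The boundary map ∂_1: C_1 → C_0 is given by ∂[p,q] = [q] − [p].
This gives a 6×15 integer matrix of rank 5; reducing to Smith normal form yields diagonal entries (1,1,1,1,1).

The boundary map ∂_2: C_2 → C_1 acts by ∂[p,q,r] = [q,r] − [p,r] + [p,q]. For instance
  ∂[v_0,v_2,v_4] = [v_2,v_4] − [v_0,v_4] + [v_0,v_2],
  ∂[v_2,v_3,v_5] = [v_3,v_5] − [v_2,v_5] + [v_2,v_3].
The resulting 15×10 matrix has rank 10, and its Smith normal form has invariant factors (1,1,1,1,1,1,1,1,1,2).

From H_k ≅ ker(∂_k) / im(∂_{k+1}) we obtain:

  H_0: rank C_0 − rank ∂_1 = 6 − 5 = 1, and the invariant factors of ∂_1 are all 1, so H_0 = Z.
  H_1: rank ker ∂_1 − rank ∂_2 = (15 − 5) − 10 = 0, and ∂_2 has invariant factor 2 > 1, so H_1 = Z_2.
  H_2: rank ker ∂_2 − rank ∂_3 = (10 − 10) − 0 = 0, and there is no ∂_3, so H_2 = 0.

As a check, the Euler characteristic is 6 − 15 + 10 = 1, which agrees with 1 − 0 + 0 = 1.

H_0 ≅ Z,  H_1 ≅ Z_2,  H_2 = 0.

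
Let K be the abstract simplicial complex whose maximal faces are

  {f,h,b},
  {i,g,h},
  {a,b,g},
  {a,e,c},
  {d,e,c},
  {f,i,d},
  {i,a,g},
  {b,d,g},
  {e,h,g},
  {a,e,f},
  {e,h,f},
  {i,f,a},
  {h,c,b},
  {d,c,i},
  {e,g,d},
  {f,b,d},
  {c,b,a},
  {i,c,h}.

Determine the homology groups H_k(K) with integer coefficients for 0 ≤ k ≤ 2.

H_0 ≅ Z,  H_1 ≅ Z^2,  H_2 ≅ Z.

Fix the vertex order a < b < c < d < e < f < g < h < i and write every simplex with vertices in increasing order. Then dim K = 2 and the simplices of K are:

  0-simplices (9): a, b, c, d, e, f, g, h, i
  1-simplices (27): ab, ac, ae, af, ag, ai, bc, bd, bf, bg, bh, cd, ce, ch, ci, de, df, dg, di, ef, eg, eh, fh, fi, gh, gi, hi
  2-simplices (18): abc, abg, ace, aef, afi, agi, bch, bdf, bdg, bfh, cde, cdi, chi, deg, dfi, efh, egh, ghi

giving chain groups C_0 ≅ Z^9, C_1 ≅ Z^27, C_2 ≅ Z^18.

The boundary map ∂_1: C_1 → C_0 is given by ∂[p,q] = [q] − [p]. For instance
  ∂dg = g − d.
The 9×27 boundary matrix has rank 8 and Smith normal form diag(1,1,1,1,1,1,1,1).

Boundary ∂_2: C_2 → C_1 maps a triangle to the signed sum of its edges. For instance
  ∂bch = ch − bh + bc,
  ∂cdi = di − ci + cd.
The 27×18 boundary matrix has rank 17 and Smith normal form diag(1,1,1,1,1,1,1,1,1,1,1,1,1,1,1,1,1).

Now H_k = ker ∂_k / im ∂_{k+1}, so:

  H_0: rank C_0 − rank ∂_1 = 9 − 8 = 1, and the invariant factors of ∂_1 are all 1, so H_0 = Z.
  H_1: rank ker ∂_1 − rank ∂_2 = (27 − 8) − 17 = 2, and the invariant factors of ∂_2 are all 1, so H_1 = Z^2.
  H_2: rank ker ∂_2 − rank ∂_3 = (18 − 17) − 0 = 1, and there is no ∂_3, so H_2 = Z.

(K is a triangulation of the torus T^2.)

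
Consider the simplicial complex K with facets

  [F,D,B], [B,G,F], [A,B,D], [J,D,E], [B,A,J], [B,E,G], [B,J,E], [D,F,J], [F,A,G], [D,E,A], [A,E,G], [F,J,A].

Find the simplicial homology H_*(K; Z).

H_0 = Z,  H_1 = Z/2Z,  H_2 = 0.

We work with the vertex ordering A < B < D < E < F < G < J. The simplices of K, each written with vertices in increasing order, are:

  0-simplices (7): A, B, D, E, F, G, J
  1-simplices (18): AB, AD, AE, AF, AG, AJ, BD, BE, BF, BG, BJ, DE, DF, DJ, EG, EJ, FG, FJ
  2-simplices (12): ABD, ABJ, ADE, AEG, AFG, AFJ, BDF, BEG, BEJ, BFG, DEJ, DFJ

giving chain groups C_0 ≅ Z^7, C_1 ≅ Z^18, C_2 ≅ Z^12.

∂_1: C_1 → C_0 maps an edge to its endpoints' difference, ∂[p,q] = q − p. For instance
  ∂EJ = J − E.
This gives a 7×18 integer matrix of rank 6; reducing to Smith normal form yields diagonal entries (1,1,1,1,1,1).

∂_2: C_2 → C_1 maps a triangle to the signed sum of its edges. For instance
  ∂DFJ = FJ − DJ + DF,
  ∂BEJ = EJ − BJ + BE.
The resulting 18×12 matrix has rank 12, and its Smith normal form has invariant factors (1,1,1,1,1,1,1,1,1,1,1,2).

Now H_k = ker ∂_k / im ∂_{k+1}, so:

  H_0: rank C_0 − rank ∂_1 = 7 − 6 = 1, and the invariant factors of ∂_1 are all 1, so H_0 ≅ Z.
  H_1: rank ker ∂_1 − rank ∂_2 = (18 − 6) − 12 = 0, and ∂_2 has invariant factor 2 > 1, so H_1 ≅ Z/2Z.
  H_2: rank ker ∂_2 − rank ∂_3 = (12 − 12) − 0 = 0, and there is no ∂_3, so H_2 ≅ 0.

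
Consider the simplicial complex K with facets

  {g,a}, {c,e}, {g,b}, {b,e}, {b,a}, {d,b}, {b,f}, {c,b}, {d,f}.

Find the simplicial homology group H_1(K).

K has 7 vertices, 9 edges.
rank ∂_1 = 6, rank ∂_2 = 0 ⇒ b_1 = 9 − 6 − 0 = 3. So H_1 = Z^3.

H_1 = Z^3.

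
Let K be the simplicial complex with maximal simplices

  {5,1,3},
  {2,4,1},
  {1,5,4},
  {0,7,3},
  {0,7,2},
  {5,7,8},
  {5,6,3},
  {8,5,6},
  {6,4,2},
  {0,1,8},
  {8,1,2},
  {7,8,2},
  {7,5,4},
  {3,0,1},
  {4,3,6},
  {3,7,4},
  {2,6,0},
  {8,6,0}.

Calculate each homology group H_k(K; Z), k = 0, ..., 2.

H_0 ≅ Z,  H_1 ≅ Z ⊕ Z/2,  H_2 = 0.

K has 9 vertices, 27 edges, 18 triangles.
rank ∂_0 = 0, rank ∂_1 = 8 ⇒ b_0 = 9 − 0 − 8 = 1; all invariant factors of ∂_1 are 1 so no torsion. So H_0 = Z.
rank ∂_1 = 8, rank ∂_2 = 18 ⇒ b_1 = 27 − 8 − 18 = 1; ∂_2 has invariant factor(s) [2] giving torsion. So H_1 = Z ⊕ Z/2.
rank ∂_2 = 18, rank ∂_3 = 0 ⇒ b_2 = 18 − 18 − 0 = 0. So H_2 = 0.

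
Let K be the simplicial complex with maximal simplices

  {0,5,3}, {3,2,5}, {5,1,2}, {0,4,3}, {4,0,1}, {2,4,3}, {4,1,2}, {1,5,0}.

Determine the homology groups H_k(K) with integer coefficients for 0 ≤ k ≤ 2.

Order the vertices as 0 < 1 < 2 < 3 < 4 < 5. Listing each simplex with vertices in this order, K has dimension 2 with simplices:

  0-simplices (6): [0], [1], [2], [3], [4], [5]
  1-simplices (12): [0,1], [0,3], [0,4], [0,5], [1,2], [1,4], [1,5], [2,3], [2,4], [2,5], [3,4], [3,5]
  2-simplices (8): [0,1,4], [0,1,5], [0,3,4], [0,3,5], [1,2,4], [1,2,5], [2,3,4], [2,3,5]

Hence C_0 ≅ Z^6, C_1 ≅ Z^12, C_2 ≅ Z^8.

Boundary ∂_1: C_1 → C_0 is given by ∂[p,q] = [q] − [p].
This gives a 6×12 integer matrix of rank 5; reducing to Smith normal form yields diagonal entries (1,1,1,1,1).

∂_2: C_2 → C_1 maps a triangle to the signed sum of its edges. For instance
  ∂[0,3,4] = [3,4] − [0,4] + [0,3],
  ∂[1,2,4] = [2,4] − [1,4] + [1,2].
This gives a 12×8 integer matrix of rank 7; reducing to Smith normal form yields diagonal entries (1,1,1,1,1,1,1).

Now H_k = ker ∂_k / im ∂_{k+1}, so:

  H_0: rank C_0 − rank ∂_1 = 6 − 5 = 1, and the invariant factors of ∂_1 are all 1, so H_0 ≅ Z.
  H_1: rank ker ∂_1 − rank ∂_2 = (12 − 5) − 7 = 0, and the invariant factors of ∂_2 are all 1, so H_1 ≅ 0.
  H_2: rank ker ∂_2 − rank ∂_3 = (8 − 7) − 0 = 1, and there is no ∂_3, so H_2 ≅ Z.

As a check, the Euler characteristic is 6 − 12 + 8 = 2, which agrees with 1 − 0 + 1 = 2.
(K is a triangulation of the 2-sphere S^2.)

H_0 ≅ Z,  H_1 = 0,  H_2 ≅ Z.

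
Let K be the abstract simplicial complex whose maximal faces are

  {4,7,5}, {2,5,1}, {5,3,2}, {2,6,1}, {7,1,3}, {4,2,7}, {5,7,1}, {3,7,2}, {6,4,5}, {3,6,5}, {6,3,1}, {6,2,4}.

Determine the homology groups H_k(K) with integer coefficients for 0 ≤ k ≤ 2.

H_0 = Z,  H_1 = Z_2,  H_2 = 0.

K has 7 vertices, 18 edges, 12 triangles.
rank ∂_0 = 0, rank ∂_1 = 6 ⇒ b_0 = 7 − 0 − 6 = 1; all invariant factors of ∂_1 are 1 so no torsion. So H_0 = Z.
rank ∂_1 = 6, rank ∂_2 = 12 ⇒ b_1 = 18 − 6 − 12 = 0; ∂_2 has invariant factor(s) [2] giving torsion. So H_1 = Z_2.
rank ∂_2 = 12, rank ∂_3 = 0 ⇒ b_2 = 12 − 12 − 0 = 0. So H_2 = 0.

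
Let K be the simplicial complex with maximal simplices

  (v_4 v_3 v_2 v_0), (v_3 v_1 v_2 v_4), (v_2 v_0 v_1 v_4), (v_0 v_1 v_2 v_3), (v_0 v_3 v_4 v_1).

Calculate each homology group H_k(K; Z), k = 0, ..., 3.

We work with the vertex ordering v_0 < v_1 < v_2 < v_3 < v_4. The simplices of K, each written with vertices in increasing order, are:

  0-simplices (5): [v_0], [v_1], [v_2], [v_3], [v_4]
  1-simplices (10): [v_0,v_1], [v_0,v_2], [v_0,v_3], [v_0,v_4], [v_1,v_2], [v_1,v_3], [v_1,v_4], [v_2,v_3], [v_2,v_4], [v_3,v_4]
  2-simplices (10): [v_0,v_1,v_2], [v_0,v_1,v_3], [v_0,v_1,v_4], [v_0,v_2,v_3], [v_0,v_2,v_4], [v_0,v_3,v_4], [v_1,v_2,v_3], [v_1,v_2,v_4], [v_1,v_3,v_4], [v_2,v_3,v_4]
  3-simplices (5): [v_0,v_1,v_2,v_3], [v_0,v_1,v_2,v_4], [v_0,v_1,v_3,v_4], [v_0,v_2,v_3,v_4], [v_1,v_2,v_3,v_4]

giving chain groups C_0 ≅ Z^5, C_1 ≅ Z^10, C_2 ≅ Z^10, C_3 ≅ Z^5.

∂_1: C_1 → C_0 maps an edge to its endpoints' difference, ∂[p,q] = q − p. For instance
  ∂[v_2,v_4] = [v_4] − [v_2].
As a 5×10 matrix over Z this has rank 4, with invariant factors (1,1,1,1).

∂_2: C_2 → C_1 acts by ∂[p,q,r] = [q,r] − [p,r] + [p,q]. For instance
  ∂[v_1,v_2,v_4] = [v_2,v_4] − [v_1,v_4] + [v_1,v_2],
  ∂[v_1,v_3,v_4] = [v_3,v_4] − [v_1,v_4] + [v_1,v_3].
The resulting 10×10 matrix has rank 6, and its Smith normal form has invariant factors (1,1,1,1,1,1).

The boundary map ∂_3: C_3 → C_2 sends each 3-simplex σ to the alternating sum Σ_i (−1)^i (σ with its i-th vertex removed). For instance
  ∂[v_0,v_1,v_3,v_4] = [v_1,v_3,v_4] − [v_0,v_3,v_4] + [v_0,v_1,v_4] − [v_0,v_1,v_3],
  ∂[v_1,v_2,v_3,v_4] = [v_2,v_3,v_4] − [v_1,v_3,v_4] + [v_1,v_2,v_4] − [v_1,v_2,v_3].
This gives a 10×5 integer matrix of rank 4; reducing to Smith normal form yields diagonal entries (1,1,1,1).

Now H_k = ker ∂_k / im ∂_{k+1}, so:

  H_0: rank C_0 − rank ∂_1 = 5 − 4 = 1, and the invariant factors of ∂_1 are all 1, so H_0 ≅ Z.
  H_1: rank ker ∂_1 − rank ∂_2 = (10 − 4) − 6 = 0, and the invariant factors of ∂_2 are all 1, so H_1 ≅ 0.
  H_2: rank ker ∂_2 − rank ∂_3 = (10 − 6) − 4 = 0, and the invariant factors of ∂_3 are all 1, so H_2 ≅ 0.
  H_3: rank ker ∂_3 − rank ∂_4 = (5 − 4) − 0 = 1, and there is no ∂_4, so H_3 ≅ Z.

(K is a triangulation of the 3-sphere S^3.)

H_0 = Z,  H_1 = 0,  H_2 = 0,  H_3 = Z.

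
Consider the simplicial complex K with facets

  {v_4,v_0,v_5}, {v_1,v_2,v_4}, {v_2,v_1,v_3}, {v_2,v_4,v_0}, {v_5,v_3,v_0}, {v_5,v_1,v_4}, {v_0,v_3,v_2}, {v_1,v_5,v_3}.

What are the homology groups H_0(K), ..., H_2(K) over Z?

H_0 = Z,  H_1 = 0,  H_2 = Z.

Take the total order v_0 < v_1 < v_2 < v_3 < v_4 < v_5 on the vertex set. Then K (dimension 2) consists of the simplices:

  0-simplices (6): [v_0], [v_1], [v_2], [v_3], [v_4], [v_5]
  1-simplices (12): [v_0,v_2], [v_0,v_3], [v_0,v_4], [v_0,v_5], [v_1,v_2], [v_1,v_3], [v_1,v_4], [v_1,v_5], [v_2,v_3], [v_2,v_4], [v_3,v_5], [v_4,v_5]
  2-simplices (8): [v_0,v_2,v_3], [v_0,v_2,v_4], [v_0,v_3,v_5], [v_0,v_4,v_5], [v_1,v_2,v_3], [v_1,v_2,v_4], [v_1,v_3,v_5], [v_1,v_4,v_5]

Hence C_0 ≅ Z^6, C_1 ≅ Z^12, C_2 ≅ Z^8.

The boundary map ∂_1: C_1 → C_0 sends each edge [p,q] (with p < q) to q − p.
The 6×12 boundary matrix has rank 5 and Smith normal form diag(1,1,1,1,1).

Boundary ∂_2: C_2 → C_1 sends each 2-simplex [p,q,r] to [q,r] − [p,r] + [p,q]. For instance
  ∂[v_1,v_2,v_3] = [v_2,v_3] − [v_1,v_3] + [v_1,v_2],
  ∂[v_0,v_2,v_4] = [v_2,v_4] − [v_0,v_4] + [v_0,v_2].
The resulting 12×8 matrix has rank 7, and its Smith normal form has invariant factors (1,1,1,1,1,1,1).

Reading off H_k = ker ∂_k / im ∂_{k+1}:

  H_0: rank C_0 − rank ∂_1 = 6 − 5 = 1, and the invariant factors of ∂_1 are all 1, so H_0 = Z.
  H_1: rank ker ∂_1 − rank ∂_2 = (12 − 5) − 7 = 0, and the invariant factors of ∂_2 are all 1, so H_1 = 0.
  H_2: rank ker ∂_2 − rank ∂_3 = (8 − 7) − 0 = 1, and there is no ∂_3, so H_2 = Z.

As a check, the Euler characteristic is 6 − 12 + 8 = 2, which agrees with 1 − 0 + 1 = 2.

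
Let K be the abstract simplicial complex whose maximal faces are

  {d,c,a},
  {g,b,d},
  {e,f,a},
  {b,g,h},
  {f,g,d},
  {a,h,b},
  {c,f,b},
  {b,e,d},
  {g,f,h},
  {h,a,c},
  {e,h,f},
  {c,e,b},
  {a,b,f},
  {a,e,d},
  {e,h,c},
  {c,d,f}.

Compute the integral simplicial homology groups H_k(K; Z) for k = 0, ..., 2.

H_0 ≅ Z,  H_1 ≅ Z^2,  H_2 ≅ Z.

We work with the vertex ordering a < b < c < d < e < f < g < h. The simplices of K, each written with vertices in increasing order, are:

  0-simplices (8): a, b, c, d, e, f, g, h
  1-simplices (24): ab, ac, ad, ae, af, ah, bc, bd, be, bf, bg, bh, cd, ce, cf, ch, de, df, dg, ef, eh, fg, fh, gh
  2-simplices (16): abf, abh, acd, ach, ade, aef, bce, bcf, bde, bdg, bgh, cdf, ceh, dfg, efh, fgh

Hence C_0 ≅ Z^8, C_1 ≅ Z^24, C_2 ≅ Z^16.

∂_1: C_1 → C_0 maps an edge to its endpoints' difference, ∂[p,q] = q − p. For instance
  ∂ch = h − c.
The 8×24 boundary matrix has rank 7 and Smith normal form diag(1,1,1,1,1,1,1).

∂_2: C_2 → C_1 sends each 2-simplex [p,q,r] to [q,r] − [p,r] + [p,q]. For instance
  ∂fgh = gh − fh + fg,
  ∂bce = ce − be + bc.
This gives a 24×16 integer matrix of rank 15; reducing to Smith normal form yields diagonal entries (1,1,1,1,1,1,1,1,1,1,1,1,1,1,1).

From H_k ≅ ker(∂_k) / im(∂_{k+1}) we obtain:

  H_0: rank C_0 − rank ∂_1 = 8 − 7 = 1, and the invariant factors of ∂_1 are all 1, so H_0 = Z.
  H_1: rank ker ∂_1 − rank ∂_2 = (24 − 7) − 15 = 2, and the invariant factors of ∂_2 are all 1, so H_1 = Z^2.
  H_2: rank ker ∂_2 − rank ∂_3 = (16 − 15) − 0 = 1, and there is no ∂_3, so H_2 = Z.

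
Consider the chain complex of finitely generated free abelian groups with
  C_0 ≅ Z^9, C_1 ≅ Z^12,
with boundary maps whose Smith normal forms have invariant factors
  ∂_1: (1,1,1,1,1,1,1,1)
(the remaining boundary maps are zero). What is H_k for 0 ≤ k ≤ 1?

H_0 = Z,  H_1 = Z^4.

H_0: b_0 = 9 − 0 − 8 = 1; torsion from ∂_1 factors > 1: none. So H_0 = Z.
H_1: b_1 = 12 − 8 − 0 = 4; torsion from ∂_2 factors > 1: none. So H_1 = Z^4.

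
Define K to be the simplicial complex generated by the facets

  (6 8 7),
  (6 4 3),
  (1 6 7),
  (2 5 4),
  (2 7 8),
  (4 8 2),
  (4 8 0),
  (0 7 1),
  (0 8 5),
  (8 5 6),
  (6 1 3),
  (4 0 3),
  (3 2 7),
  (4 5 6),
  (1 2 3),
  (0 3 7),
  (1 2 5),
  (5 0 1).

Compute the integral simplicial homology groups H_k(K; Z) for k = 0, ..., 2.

H_0 ≅ Z,  H_1 ≅ Z ⊕ Z/2,  H_2 = 0.

We work with the vertex ordering 0 < 1 < 2 < 3 < 4 < 5 < 6 < 7 < 8. The simplices of K, each written with vertices in increasing order, are:

  0-simplices (9): [0], [1], [2], [3], [4], [5], [6], [7], [8]
  1-simplices (27): (27 of them)
  2-simplices (18): [0,1,5], [0,1,7], [0,3,4], [0,3,7], [0,4,8], [0,5,8], [1,2,3], [1,2,5], [1,3,6], [1,6,7], [2,3,7], [2,4,5], [2,4,8], [2,7,8], [3,4,6], [4,5,6], [5,6,8], [6,7,8]

Hence C_0 ≅ Z^9, C_1 ≅ Z^27, C_2 ≅ Z^18.

Boundary ∂_1: C_1 → C_0 sends each edge [p,q] (with p < q) to q − p. For instance
  ∂[2,5] = [5] − [2].
The resulting 9×27 matrix has rank 8, and its Smith normal form has invariant factors (1,1,1,1,1,1,1,1).

The boundary map ∂_2: C_2 → C_1 sends each 2-simplex [p,q,r] to [q,r] − [p,r] + [p,q]. For instance
  ∂[2,4,8] = [4,8] − [2,8] + [2,4],
  ∂[4,5,6] = [5,6] − [4,6] + [4,5].
This gives a 27×18 integer matrix of rank 18; reducing to Smith normal form yields diagonal entries (1,1,1,1,1,1,1,1,1,1,1,1,1,1,1,1,1,2).

Reading off H_k = ker ∂_k / im ∂_{k+1}:

  H_0: rank C_0 − rank ∂_1 = 9 − 8 = 1, and the invariant factors of ∂_1 are all 1, so H_0 ≅ Z.
  H_1: rank ker ∂_1 − rank ∂_2 = (27 − 8) − 18 = 1, and ∂_2 has invariant factor 2 > 1, so H_1 ≅ Z ⊕ Z/2.
  H_2: rank ker ∂_2 − rank ∂_3 = (18 − 18) − 0 = 0, and there is no ∂_3, so H_2 ≅ 0.

As a check, the Euler characteristic is 9 − 27 + 18 = 0, which agrees with 1 − 1 + 0 = 0.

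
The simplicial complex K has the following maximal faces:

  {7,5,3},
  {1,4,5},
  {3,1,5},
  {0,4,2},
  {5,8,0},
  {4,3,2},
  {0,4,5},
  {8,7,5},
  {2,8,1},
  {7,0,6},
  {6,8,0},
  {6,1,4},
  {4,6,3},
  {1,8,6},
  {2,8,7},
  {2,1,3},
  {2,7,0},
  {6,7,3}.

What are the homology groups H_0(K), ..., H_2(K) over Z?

H_0 ≅ Z,  H_1 ≅ Z × Z/2,  H_2 = 0.

Fix the vertex order 0 < 1 < 2 < 3 < 4 < 5 < 6 < 7 < 8 and write every simplex with vertices in increasing order. Then dim K = 2 and the simplices of K are:

  0-simplices (9): [0], [1], [2], [3], [4], [5], [6], [7], [8]
  1-simplices (27): (27 of them)
  2-simplices (18): [0,2,4], [0,2,7], [0,4,5], [0,5,8], [0,6,7], [0,6,8], [1,2,3], [1,2,8], [1,3,5], [1,4,5], [1,4,6], [1,6,8], [2,3,4], [2,7,8], [3,4,6], [3,5,7], [3,6,7], [5,7,8]

so the chain groups are C_0 ≅ Z^9, C_1 ≅ Z^27, C_2 ≅ Z^18.

The boundary map ∂_1: C_1 → C_0 is given by ∂[p,q] = [q] − [p]. For instance
  ∂[0,6] = [6] − [0].
The resulting 9×27 matrix has rank 8, and its Smith normal form has invariant factors (1,1,1,1,1,1,1,1).

The boundary map ∂_2: C_2 → C_1 maps a triangle to the signed sum of its edges. For instance
  ∂[1,4,6] = [4,6] − [1,6] + [1,4],
  ∂[0,2,4] = [2,4] − [0,4] + [0,2].
The 27×18 boundary matrix has rank 18 and Smith normal form diag(1,1,1,1,1,1,1,1,1,1,1,1,1,1,1,1,1,2).

Now H_k = ker ∂_k / im ∂_{k+1}, so:

  H_0: rank C_0 − rank ∂_1 = 9 − 8 = 1, and the invariant factors of ∂_1 are all 1, so H_0 = Z.
  H_1: rank ker ∂_1 − rank ∂_2 = (27 − 8) − 18 = 1, and ∂_2 has invariant factor 2 > 1, so H_1 = Z × Z/2.
  H_2: rank ker ∂_2 − rank ∂_3 = (18 − 18) − 0 = 0, and there is no ∂_3, so H_2 = 0.

As a check, the Euler characteristic is 9 − 27 + 18 = 0, which agrees with 1 − 1 + 0 = 0.
(K is a triangulation of the Klein bottle.)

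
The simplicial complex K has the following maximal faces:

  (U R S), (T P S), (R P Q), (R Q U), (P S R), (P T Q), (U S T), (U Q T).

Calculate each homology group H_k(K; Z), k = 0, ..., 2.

Take the total order P < Q < R < S < T < U on the vertex set. Then K (dimension 2) consists of the simplices:

  0-simplices (6): P, Q, R, S, T, U
  1-simplices (12): PQ, PR, PS, PT, QR, QT, QU, RS, RU, ST, SU, TU
  2-simplices (8): PQR, PQT, PRS, PST, QRU, QTU, RSU, STU

so the chain groups are C_0 ≅ Z^6, C_1 ≅ Z^12, C_2 ≅ Z^8.

Boundary ∂_1: C_1 → C_0 sends each edge [p,q] (with p < q) to q − p.
The resulting 6×12 matrix has rank 5, and its Smith normal form has invariant factors (1,1,1,1,1).

Boundary ∂_2: C_2 → C_1 maps a triangle to the signed sum of its edges. For instance
  ∂PST = ST − PT + PS,
  ∂PRS = RS − PS + PR.
The resulting 12×8 matrix has rank 7, and its Smith normal form has invariant factors (1,1,1,1,1,1,1).

Reading off H_k = ker ∂_k / im ∂_{k+1}:

  H_0: rank C_0 − rank ∂_1 = 6 − 5 = 1, and the invariant factors of ∂_1 are all 1, so H_0 ≅ Z.
  H_1: rank ker ∂_1 − rank ∂_2 = (12 − 5) − 7 = 0, and the invariant factors of ∂_2 are all 1, so H_1 ≅ 0.
  H_2: rank ker ∂_2 − rank ∂_3 = (8 − 7) − 0 = 1, and there is no ∂_3, so H_2 ≅ Z.

H_0 = Z,  H_1 = 0,  H_2 = Z.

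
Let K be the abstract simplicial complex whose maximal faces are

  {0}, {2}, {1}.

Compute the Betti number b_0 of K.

b_0 = 3.

K has 3 vertices.
rank ∂_0 = 0, rank ∂_1 = 0 ⇒ b_0 = 3 − 0 − 0 = 3. So H_0 ≅ Z^3.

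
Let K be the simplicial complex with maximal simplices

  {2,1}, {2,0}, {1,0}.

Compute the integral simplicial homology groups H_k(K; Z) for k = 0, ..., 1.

Order the vertices as 0 < 1 < 2. Listing each simplex with vertices in this order, K has dimension 1 with simplices:

  0-simplices (3): [0], [1], [2]
  1-simplices (3): [0,1], [0,2], [1,2]

so the chain groups are C_0 ≅ Z^3, C_1 ≅ Z^3.

∂_1: C_1 → C_0 maps an edge to its endpoints' difference, ∂[p,q] = q − p.
As a 3×3 matrix over Z this has rank 2, with invariant factors (1,1).

Computing H_k = (kernel of ∂_k) / (image of ∂_{k+1}):

  H_0: rank C_0 − rank ∂_1 = 3 − 2 = 1, and the invariant factors of ∂_1 are all 1, so H_0 ≅ Z.
  H_1: rank ker ∂_1 − rank ∂_2 = (3 − 2) − 0 = 1, and there is no ∂_2, so H_1 ≅ Z.

As a check, the Euler characteristic is 3 − 3 = 0, which agrees with 1 − 1 = 0.

H_0 = Z,  H_1 = Z.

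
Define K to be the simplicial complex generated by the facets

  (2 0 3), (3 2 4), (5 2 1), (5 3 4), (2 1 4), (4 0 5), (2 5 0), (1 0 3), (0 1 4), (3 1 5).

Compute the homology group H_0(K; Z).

Take the total order 0 < 1 < 2 < 3 < 4 < 5 on the vertex set. Then K (dimension 2) consists of the simplices:

  0-simplices (6): [0], [1], [2], [3], [4], [5]
  1-simplices (15): [0,1], [0,2], [0,3], [0,4], [0,5], [1,2], [1,3], [1,4], [1,5], [2,3], [2,4], [2,5], [3,4], [3,5], [4,5]
  2-simplices (10): [0,1,3], [0,1,4], [0,2,3], [0,2,5], [0,4,5], [1,2,4], [1,2,5], [1,3,5], [2,3,4], [3,4,5]

so the chain groups are C_0 ≅ Z^6, C_1 ≅ Z^15, C_2 ≅ Z^10.

Boundary ∂_1: C_1 → C_0 sends each edge [p,q] (with p < q) to q − p. For instance
  ∂[2,3] = [3] − [2].
As a 6×15 matrix over Z this has rank 5, with invariant factors (1,1,1,1,1).

The boundary map ∂_2: C_2 → C_1 sends each 2-simplex [p,q,r] to [q,r] − [p,r] + [p,q]. For instance
  ∂[0,4,5] = [4,5] − [0,5] + [0,4],
  ∂[0,1,3] = [1,3] − [0,3] + [0,1].
The 15×10 boundary matrix has rank 10 and Smith normal form diag(1,1,1,1,1,1,1,1,1,2).

Reading off H_k = ker ∂_k / im ∂_{k+1}:

  H_0: rank C_0 − rank ∂_1 = 6 − 5 = 1, and the invariant factors of ∂_1 are all 1, so H_0 ≅ Z.

H_0 = Z.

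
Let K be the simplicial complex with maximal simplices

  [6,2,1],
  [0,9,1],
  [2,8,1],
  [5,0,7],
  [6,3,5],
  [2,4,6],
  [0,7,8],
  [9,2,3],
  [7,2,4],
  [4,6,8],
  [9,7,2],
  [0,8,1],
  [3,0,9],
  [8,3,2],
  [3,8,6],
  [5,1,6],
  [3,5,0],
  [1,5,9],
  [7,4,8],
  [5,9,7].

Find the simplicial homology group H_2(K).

H_2 ≅ 0.

Fix the vertex order 0 < 1 < 2 < 3 < 4 < 5 < 6 < 7 < 8 < 9 and write every simplex with vertices in increasing order. Then dim K = 2 and the simplices of K are:

  0-simplices (10): [0], [1], [2], [3], [4], [5], [6], [7], [8], [9]
  1-simplices (30): (30 of them)
  2-simplices (20): (20 of them)

so the chain groups are C_0 ≅ Z^10, C_1 ≅ Z^30, C_2 ≅ Z^20.

∂_1: C_1 → C_0 sends each edge [p,q] (with p < q) to q − p.
The resulting 10×30 matrix has rank 9, and its Smith normal form has invariant factors (1,1,1,1,1,1,1,1,1).

Boundary ∂_2: C_2 → C_1 sends each 2-simplex [p,q,r] to [q,r] − [p,r] + [p,q]. For instance
  ∂[3,6,8] = [6,8] − [3,8] + [3,6],
  ∂[4,7,8] = [7,8] − [4,8] + [4,7].
The resulting 30×20 matrix has rank 20, and its Smith normal form has invariant factors (1,1,1,1,1,1,1,1,1,1,1,1,1,1,1,1,1,1,1,2).

From H_k ≅ ker(∂_k) / im(∂_{k+1}) we obtain:

  H_2: rank ker ∂_2 − rank ∂_3 = (20 − 20) − 0 = 0, and there is no ∂_3, so H_2 ≅ 0.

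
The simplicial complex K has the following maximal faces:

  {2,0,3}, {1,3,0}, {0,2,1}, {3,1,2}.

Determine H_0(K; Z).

H_0 ≅ Z.

Fix the vertex order 0 < 1 < 2 < 3 and write every simplex with vertices in increasing order. Then dim K = 2 and the simplices of K are:

  0-simplices (4): [0], [1], [2], [3]
  1-simplices (6): [0,1], [0,2], [0,3], [1,2], [1,3], [2,3]
  2-simplices (4): [0,1,2], [0,1,3], [0,2,3], [1,2,3]

giving chain groups C_0 ≅ Z^4, C_1 ≅ Z^6, C_2 ≅ Z^4.

Boundary ∂_1: C_1 → C_0 sends each edge [p,q] (with p < q) to q − p. For instance
  ∂[1,2] = [2] − [1].
As a 4×6 matrix over Z this has rank 3, with invariant factors (1,1,1).

Boundary ∂_2: C_2 → C_1 acts by ∂[p,q,r] = [q,r] − [p,r] + [p,q]. For instance
  ∂[1,2,3] = [2,3] − [1,3] + [1,2],
  ∂[0,1,2] = [1,2] − [0,2] + [0,1].
As a 6×4 matrix over Z this has rank 3, with invariant factors (1,1,1).

Reading off H_k = ker ∂_k / im ∂_{k+1}:

  H_0: rank C_0 − rank ∂_1 = 4 − 3 = 1, and the invariant factors of ∂_1 are all 1, so H_0 ≅ Z.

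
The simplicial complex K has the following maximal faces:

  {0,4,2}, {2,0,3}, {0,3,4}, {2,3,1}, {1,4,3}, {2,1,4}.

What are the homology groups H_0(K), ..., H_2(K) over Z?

H_0 = Z,  H_1 = 0,  H_2 = Z.

We work with the vertex ordering 0 < 1 < 2 < 3 < 4. The simplices of K, each written with vertices in increasing order, are:

  0-simplices (5): [0], [1], [2], [3], [4]
  1-simplices (9): [0,2], [0,3], [0,4], [1,2], [1,3], [1,4], [2,3], [2,4], [3,4]
  2-simplices (6): [0,2,3], [0,2,4], [0,3,4], [1,2,3], [1,2,4], [1,3,4]

so the chain groups are C_0 ≅ Z^5, C_1 ≅ Z^9, C_2 ≅ Z^6.

The boundary map ∂_1: C_1 → C_0 maps an edge to its endpoints' difference, ∂[p,q] = q − p. For instance
  ∂[1,3] = [3] − [1].
The 5×9 boundary matrix has rank 4 and Smith normal form diag(1,1,1,1).

∂_2: C_2 → C_1 acts by ∂[p,q,r] = [q,r] − [p,r] + [p,q]. For instance
  ∂[1,3,4] = [3,4] − [1,4] + [1,3],
  ∂[0,2,3] = [2,3] − [0,3] + [0,2].
This gives a 9×6 integer matrix of rank 5; reducing to Smith normal form yields diagonal entries (1,1,1,1,1).

From H_k ≅ ker(∂_k) / im(∂_{k+1}) we obtain:

  H_0: rank C_0 − rank ∂_1 = 5 − 4 = 1, and the invariant factors of ∂_1 are all 1, so H_0 = Z.
  H_1: rank ker ∂_1 − rank ∂_2 = (9 − 4) − 5 = 0, and the invariant factors of ∂_2 are all 1, so H_1 = 0.
  H_2: rank ker ∂_2 − rank ∂_3 = (6 − 5) − 0 = 1, and there is no ∂_3, so H_2 = Z.

(K is a triangulation of the 2-sphere S^2.)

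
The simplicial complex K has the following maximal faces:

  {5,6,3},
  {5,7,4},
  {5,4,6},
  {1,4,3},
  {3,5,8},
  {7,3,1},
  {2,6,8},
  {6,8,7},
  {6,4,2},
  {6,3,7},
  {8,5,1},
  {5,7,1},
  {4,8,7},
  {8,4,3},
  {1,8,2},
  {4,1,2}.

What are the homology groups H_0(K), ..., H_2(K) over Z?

Order the vertices as 1 < 2 < 3 < 4 < 5 < 6 < 7 < 8. Listing each simplex with vertices in this order, K has dimension 2 with simplices:

  0-simplices (8): [1], [2], [3], [4], [5], [6], [7], [8]
  1-simplices (24): (24 of them)
  2-simplices (16): [1,2,4], [1,2,8], [1,3,4], [1,3,7], [1,5,7], [1,5,8], [2,4,6], [2,6,8], [3,4,8], [3,5,6], [3,5,8], [3,6,7], [4,5,6], [4,5,7], [4,7,8], [6,7,8]

giving chain groups C_0 ≅ Z^8, C_1 ≅ Z^24, C_2 ≅ Z^16.

Boundary ∂_1: C_1 → C_0 sends each edge [p,q] (with p < q) to q − p. For instance
  ∂[3,7] = [7] − [3].
The resulting 8×24 matrix has rank 7, and its Smith normal form has invariant factors (1,1,1,1,1,1,1).

Boundary ∂_2: C_2 → C_1 sends each 2-simplex [p,q,r] to [q,r] − [p,r] + [p,q]. For instance
  ∂[3,5,6] = [5,6] − [3,6] + [3,5],
  ∂[2,4,6] = [4,6] − [2,6] + [2,4].
As a 24×16 matrix over Z this has rank 15, with invariant factors (1,1,1,1,1,1,1,1,1,1,1,1,1,1,1).

Now H_k = ker ∂_k / im ∂_{k+1}, so:

  H_0: rank C_0 − rank ∂_1 = 8 − 7 = 1, and the invariant factors of ∂_1 are all 1, so H_0 = Z.
  H_1: rank ker ∂_1 − rank ∂_2 = (24 − 7) − 15 = 2, and the invariant factors of ∂_2 are all 1, so H_1 = Z^2.
  H_2: rank ker ∂_2 − rank ∂_3 = (16 − 15) − 0 = 1, and there is no ∂_3, so H_2 = Z.

As a check, the Euler characteristic is 8 − 24 + 16 = 0, which agrees with 1 − 2 + 1 = 0.

H_0 ≅ Z,  H_1 ≅ Z^2,  H_2 ≅ Z.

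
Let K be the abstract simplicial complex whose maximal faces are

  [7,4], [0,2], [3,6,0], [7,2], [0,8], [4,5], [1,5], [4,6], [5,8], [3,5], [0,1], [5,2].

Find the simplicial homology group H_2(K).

We work with the vertex ordering 0 < 1 < 2 < 3 < 4 < 5 < 6 < 7 < 8. The simplices of K, each written with vertices in increasing order, are:

  0-simplices (9): [0], [1], [2], [3], [4], [5], [6], [7], [8]
  1-simplices (14): [0,1], [0,2], [0,3], [0,6], [0,8], [1,5], [2,5], [2,7], [3,5], [3,6], [4,5], [4,6], [4,7], [5,8]
  2-simplices (1): [0,3,6]

Hence C_0 ≅ Z^9, C_1 ≅ Z^14, C_2 ≅ Z^1.

Boundary ∂_1: C_1 → C_0 is given by ∂[p,q] = [q] − [p]. For instance
  ∂[5,8] = [8] − [5].
As a 9×14 matrix over Z this has rank 8, with invariant factors (1,1,1,1,1,1,1,1).

∂_2: C_2 → C_1 sends each 2-simplex [p,q,r] to [q,r] − [p,r] + [p,q]. For instance
  ∂[0,3,6] = [3,6] − [0,6] + [0,3].
The resulting 14×1 matrix has rank 1, and its Smith normal form has invariant factors (1).

From H_k ≅ ker(∂_k) / im(∂_{k+1}) we obtain:

  H_2: rank ker ∂_2 − rank ∂_3 = (1 − 1) − 0 = 0, and there is no ∂_3, so H_2 ≅ 0.

H_2 ≅ 0.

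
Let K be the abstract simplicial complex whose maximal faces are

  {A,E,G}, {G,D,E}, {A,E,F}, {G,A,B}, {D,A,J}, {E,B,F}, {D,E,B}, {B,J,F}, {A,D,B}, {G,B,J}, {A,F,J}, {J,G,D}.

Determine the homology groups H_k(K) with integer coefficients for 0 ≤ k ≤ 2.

H_0 ≅ Z,  H_1 ≅ Z/2,  H_2 = 0.

K has 7 vertices, 18 edges, 12 triangles.
rank ∂_0 = 0, rank ∂_1 = 6 ⇒ b_0 = 7 − 0 − 6 = 1; all invariant factors of ∂_1 are 1 so no torsion. So H_0 = Z.
rank ∂_1 = 6, rank ∂_2 = 12 ⇒ b_1 = 18 − 6 − 12 = 0; ∂_2 has invariant factor(s) [2] giving torsion. So H_1 = Z/2.
rank ∂_2 = 12, rank ∂_3 = 0 ⇒ b_2 = 12 − 12 − 0 = 0. So H_2 = 0.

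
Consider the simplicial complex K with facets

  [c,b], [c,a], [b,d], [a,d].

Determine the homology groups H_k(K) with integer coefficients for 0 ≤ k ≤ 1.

H_0 ≅ Z,  H_1 ≅ Z.

K has 4 vertices, 4 edges.
rank ∂_0 = 0, rank ∂_1 = 3 ⇒ b_0 = 4 − 0 − 3 = 1; all invariant factors of ∂_1 are 1 so no torsion. So H_0 = Z.
rank ∂_1 = 3, rank ∂_2 = 0 ⇒ b_1 = 4 − 3 − 0 = 1. So H_1 = Z.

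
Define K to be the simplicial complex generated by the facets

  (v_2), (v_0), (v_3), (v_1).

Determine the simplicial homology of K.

H_0 ≅ Z^4.

Fix the vertex order v_0 < v_1 < v_2 < v_3 and write every simplex with vertices in increasing order. Then dim K = 0 and the simplices of K are:

  0-simplices (4): [v_0], [v_1], [v_2], [v_3]

so the chain groups are C_0 ≅ Z^4.

From H_k ≅ ker(∂_k) / im(∂_{k+1}) we obtain:

  H_0: rank C_0 − rank ∂_1 = 4 − 0 = 4, and there is no ∂_1, so H_0 ≅ Z^4.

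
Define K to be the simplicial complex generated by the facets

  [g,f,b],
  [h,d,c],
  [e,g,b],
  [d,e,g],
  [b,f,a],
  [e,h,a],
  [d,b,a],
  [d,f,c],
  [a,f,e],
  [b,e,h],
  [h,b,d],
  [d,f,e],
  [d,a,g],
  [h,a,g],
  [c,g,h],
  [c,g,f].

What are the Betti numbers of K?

K has 8 vertices, 24 edges, 16 triangles.
rank ∂_0 = 0, rank ∂_1 = 7 ⇒ b_0 = 8 − 0 − 7 = 1; all invariant factors of ∂_1 are 1 so no torsion. So H_0 = Z.
rank ∂_1 = 7, rank ∂_2 = 15 ⇒ b_1 = 24 − 7 − 15 = 2; all invariant factors of ∂_2 are 1 so no torsion. So H_1 = Z^2.
rank ∂_2 = 15, rank ∂_3 = 0 ⇒ b_2 = 16 − 15 − 0 = 1. So H_2 = Z.

b_0 = 1, b_1 = 2, b_2 = 1.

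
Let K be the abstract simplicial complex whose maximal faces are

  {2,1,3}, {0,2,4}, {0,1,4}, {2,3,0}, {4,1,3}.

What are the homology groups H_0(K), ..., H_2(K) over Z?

H_0 ≅ Z,  H_1 ≅ Z,  H_2 = 0.

We work with the vertex ordering 0 < 1 < 2 < 3 < 4. The simplices of K, each written with vertices in increasing order, are:

  0-simplices (5): [0], [1], [2], [3], [4]
  1-simplices (10): [0,1], [0,2], [0,3], [0,4], [1,2], [1,3], [1,4], [2,3], [2,4], [3,4]
  2-simplices (5): [0,1,4], [0,2,3], [0,2,4], [1,2,3], [1,3,4]

giving chain groups C_0 ≅ Z^5, C_1 ≅ Z^10, C_2 ≅ Z^5.

The boundary map ∂_1: C_1 → C_0 is given by ∂[p,q] = [q] − [p]. For instance
  ∂[2,4] = [4] − [2].
The resulting 5×10 matrix has rank 4, and its Smith normal form has invariant factors (1,1,1,1).

The boundary map ∂_2: C_2 → C_1 sends each 2-simplex [p,q,r] to [q,r] − [p,r] + [p,q]. For instance
  ∂[1,2,3] = [2,3] − [1,3] + [1,2],
  ∂[0,2,4] = [2,4] − [0,4] + [0,2].
The 10×5 boundary matrix has rank 5 and Smith normal form diag(1,1,1,1,1).

Reading off H_k = ker ∂_k / im ∂_{k+1}:

  H_0: rank C_0 − rank ∂_1 = 5 − 4 = 1, and the invariant factors of ∂_1 are all 1, so H_0 = Z.
  H_1: rank ker ∂_1 − rank ∂_2 = (10 − 4) − 5 = 1, and the invariant factors of ∂_2 are all 1, so H_1 = Z.
  H_2: rank ker ∂_2 − rank ∂_3 = (5 − 5) − 0 = 0, and there is no ∂_3, so H_2 = 0.

As a check, the Euler characteristic is 5 − 10 + 5 = 0, which agrees with 1 − 1 + 0 = 0.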